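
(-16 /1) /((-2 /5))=40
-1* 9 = -9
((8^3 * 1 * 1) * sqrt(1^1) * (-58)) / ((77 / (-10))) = 3856.62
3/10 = 0.30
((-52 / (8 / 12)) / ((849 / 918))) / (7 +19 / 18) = -429624 / 41035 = -10.47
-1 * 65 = -65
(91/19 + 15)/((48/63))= 987/38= 25.97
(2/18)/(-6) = -1/54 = -0.02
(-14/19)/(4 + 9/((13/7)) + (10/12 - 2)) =-1092/11381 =-0.10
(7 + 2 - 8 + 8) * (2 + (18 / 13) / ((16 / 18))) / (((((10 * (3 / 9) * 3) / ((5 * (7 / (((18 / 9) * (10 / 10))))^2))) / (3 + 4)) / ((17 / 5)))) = 1941723 / 416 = 4667.60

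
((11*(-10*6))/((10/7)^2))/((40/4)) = -1617/50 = -32.34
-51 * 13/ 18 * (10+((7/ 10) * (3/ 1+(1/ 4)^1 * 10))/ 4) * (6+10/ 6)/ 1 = -4457791/ 1440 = -3095.69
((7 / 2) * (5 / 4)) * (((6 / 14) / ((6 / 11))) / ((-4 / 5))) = -275 / 64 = -4.30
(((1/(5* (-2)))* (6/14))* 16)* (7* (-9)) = 216/5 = 43.20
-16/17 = -0.94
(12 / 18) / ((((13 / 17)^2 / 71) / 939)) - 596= 75409.29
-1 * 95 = -95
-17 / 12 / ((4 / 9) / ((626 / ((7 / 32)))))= -63852 / 7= -9121.71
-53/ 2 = -26.50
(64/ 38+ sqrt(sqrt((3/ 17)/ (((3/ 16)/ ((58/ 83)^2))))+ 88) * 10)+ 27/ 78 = 1003/ 494+ 20 * sqrt(81838 * sqrt(17)+ 43800262)/ 1411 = 96.20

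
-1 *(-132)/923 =132/923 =0.14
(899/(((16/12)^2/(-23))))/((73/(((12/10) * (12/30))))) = -558279/7300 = -76.48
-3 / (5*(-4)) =3 / 20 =0.15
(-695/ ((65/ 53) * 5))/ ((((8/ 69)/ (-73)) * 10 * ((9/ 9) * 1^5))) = 37107579/ 5200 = 7136.07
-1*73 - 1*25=-98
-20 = -20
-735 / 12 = -245 / 4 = -61.25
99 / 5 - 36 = -81 / 5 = -16.20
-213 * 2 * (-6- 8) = 5964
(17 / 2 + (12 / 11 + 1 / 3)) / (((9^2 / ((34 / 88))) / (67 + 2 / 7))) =1748195 / 548856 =3.19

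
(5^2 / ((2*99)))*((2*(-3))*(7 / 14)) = -25 / 66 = -0.38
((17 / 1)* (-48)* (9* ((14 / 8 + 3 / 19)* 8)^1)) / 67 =-1673.02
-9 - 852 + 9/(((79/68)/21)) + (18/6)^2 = -54456/79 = -689.32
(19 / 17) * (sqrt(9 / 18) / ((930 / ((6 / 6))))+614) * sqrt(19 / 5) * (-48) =76 * sqrt(95) * (-1142040 - sqrt(2)) / 13175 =-64210.58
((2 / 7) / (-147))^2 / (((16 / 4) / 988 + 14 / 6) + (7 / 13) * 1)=988 / 752130057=0.00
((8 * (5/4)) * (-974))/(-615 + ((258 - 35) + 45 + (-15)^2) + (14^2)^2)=-4870/19147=-0.25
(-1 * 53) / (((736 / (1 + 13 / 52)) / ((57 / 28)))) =-15105 / 82432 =-0.18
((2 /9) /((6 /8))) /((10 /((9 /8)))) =1 /30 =0.03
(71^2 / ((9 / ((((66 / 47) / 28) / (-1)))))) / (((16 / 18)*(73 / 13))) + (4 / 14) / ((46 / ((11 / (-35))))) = -1741488001 / 309338960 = -5.63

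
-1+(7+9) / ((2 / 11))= 87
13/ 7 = 1.86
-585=-585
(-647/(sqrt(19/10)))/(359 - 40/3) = -1941 * sqrt(190)/19703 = -1.36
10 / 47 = 0.21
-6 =-6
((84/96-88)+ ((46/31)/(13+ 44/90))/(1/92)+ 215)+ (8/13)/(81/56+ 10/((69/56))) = 9982843254639/72308010632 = 138.06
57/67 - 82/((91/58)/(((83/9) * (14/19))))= -52769521/148941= -354.30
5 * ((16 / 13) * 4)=320 / 13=24.62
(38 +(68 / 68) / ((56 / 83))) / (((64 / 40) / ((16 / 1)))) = 11055 / 28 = 394.82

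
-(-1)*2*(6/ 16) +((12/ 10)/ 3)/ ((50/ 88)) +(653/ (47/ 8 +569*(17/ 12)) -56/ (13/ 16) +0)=-66.66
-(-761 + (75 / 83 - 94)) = 70890 / 83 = 854.10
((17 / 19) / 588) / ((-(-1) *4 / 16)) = 17 / 2793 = 0.01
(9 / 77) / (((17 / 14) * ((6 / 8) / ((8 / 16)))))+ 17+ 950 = 180841 / 187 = 967.06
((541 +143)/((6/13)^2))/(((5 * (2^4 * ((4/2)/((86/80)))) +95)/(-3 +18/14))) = -552292/24465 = -22.57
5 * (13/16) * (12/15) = 13/4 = 3.25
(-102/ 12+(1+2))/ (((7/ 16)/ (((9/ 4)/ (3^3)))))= -22/ 21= -1.05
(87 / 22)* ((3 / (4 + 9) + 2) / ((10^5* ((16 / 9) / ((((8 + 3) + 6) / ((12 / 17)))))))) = 2187441 / 1830400000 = 0.00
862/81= 10.64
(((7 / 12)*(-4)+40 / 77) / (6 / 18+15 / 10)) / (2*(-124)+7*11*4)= -0.02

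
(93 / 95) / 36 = 31 / 1140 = 0.03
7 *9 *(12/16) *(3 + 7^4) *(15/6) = 567945/2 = 283972.50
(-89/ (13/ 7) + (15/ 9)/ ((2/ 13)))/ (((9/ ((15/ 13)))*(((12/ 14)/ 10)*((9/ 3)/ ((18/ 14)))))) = -72325/ 3042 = -23.78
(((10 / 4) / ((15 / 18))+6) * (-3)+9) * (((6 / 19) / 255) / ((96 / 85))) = -3 / 152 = -0.02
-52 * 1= -52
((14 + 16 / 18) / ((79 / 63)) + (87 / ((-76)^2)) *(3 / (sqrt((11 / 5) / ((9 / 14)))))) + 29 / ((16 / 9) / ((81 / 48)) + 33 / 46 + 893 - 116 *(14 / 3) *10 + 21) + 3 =783 *sqrt(770) / 889504 + 59046050977 / 3971626487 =14.89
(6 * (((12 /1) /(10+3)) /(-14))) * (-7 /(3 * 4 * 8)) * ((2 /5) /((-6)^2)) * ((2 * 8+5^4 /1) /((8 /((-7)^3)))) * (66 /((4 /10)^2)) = -12092465 /3328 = -3633.55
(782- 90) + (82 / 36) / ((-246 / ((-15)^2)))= 8279 / 12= 689.92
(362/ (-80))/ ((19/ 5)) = -181/ 152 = -1.19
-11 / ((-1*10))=1.10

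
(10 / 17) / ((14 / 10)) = 50 / 119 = 0.42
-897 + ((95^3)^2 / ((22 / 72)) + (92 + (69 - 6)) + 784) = 26463308062962 / 11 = 2405755278451.09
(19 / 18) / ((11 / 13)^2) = 1.47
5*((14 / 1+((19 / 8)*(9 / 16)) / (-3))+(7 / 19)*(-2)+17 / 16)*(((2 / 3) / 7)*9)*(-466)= -117980715 / 4256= -27721.03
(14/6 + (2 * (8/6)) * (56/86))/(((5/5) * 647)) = 175/27821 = 0.01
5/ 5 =1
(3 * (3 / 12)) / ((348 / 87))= 3 / 16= 0.19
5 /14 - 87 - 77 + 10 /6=-6803 /42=-161.98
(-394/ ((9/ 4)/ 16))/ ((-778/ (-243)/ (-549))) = 186888384/ 389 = 480432.86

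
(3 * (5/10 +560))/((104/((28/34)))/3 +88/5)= 28.17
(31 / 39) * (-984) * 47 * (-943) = 450655928 / 13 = 34665840.62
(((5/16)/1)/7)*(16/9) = 5/63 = 0.08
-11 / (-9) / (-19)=-11 / 171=-0.06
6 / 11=0.55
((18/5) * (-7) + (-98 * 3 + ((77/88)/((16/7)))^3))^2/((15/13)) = 145584881150845817317/1649267441664000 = 88272.45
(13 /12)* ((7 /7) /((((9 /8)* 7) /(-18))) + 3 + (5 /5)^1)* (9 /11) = 117 /77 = 1.52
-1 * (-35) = 35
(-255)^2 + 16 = 65041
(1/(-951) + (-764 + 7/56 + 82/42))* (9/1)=-121731021/17752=-6857.31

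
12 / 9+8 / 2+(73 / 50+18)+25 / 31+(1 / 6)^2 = 715009 / 27900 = 25.63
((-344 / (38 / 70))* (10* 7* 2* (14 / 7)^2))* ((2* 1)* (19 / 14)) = -963200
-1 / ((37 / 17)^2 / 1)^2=-83521 / 1874161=-0.04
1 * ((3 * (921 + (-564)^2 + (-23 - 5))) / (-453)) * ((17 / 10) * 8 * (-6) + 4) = 123767732 / 755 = 163930.77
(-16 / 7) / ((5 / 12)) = -192 / 35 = -5.49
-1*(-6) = 6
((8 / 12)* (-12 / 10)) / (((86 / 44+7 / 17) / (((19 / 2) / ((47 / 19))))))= -270028 / 207975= -1.30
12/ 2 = 6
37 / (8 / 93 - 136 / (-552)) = 26381 / 237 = 111.31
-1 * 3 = -3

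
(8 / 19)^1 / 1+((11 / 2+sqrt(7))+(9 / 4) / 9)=sqrt(7)+469 / 76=8.82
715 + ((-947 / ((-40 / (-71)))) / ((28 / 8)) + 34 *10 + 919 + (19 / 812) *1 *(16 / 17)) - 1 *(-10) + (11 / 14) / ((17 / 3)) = 103798929 / 69020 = 1503.90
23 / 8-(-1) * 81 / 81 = 31 / 8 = 3.88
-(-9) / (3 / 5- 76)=-45 / 377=-0.12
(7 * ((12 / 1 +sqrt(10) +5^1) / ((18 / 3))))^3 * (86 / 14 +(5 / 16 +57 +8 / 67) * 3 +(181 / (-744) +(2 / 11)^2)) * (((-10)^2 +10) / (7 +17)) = 3233728801805285 * sqrt(10) / 2842532352 +1817820181630565 / 258412032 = 10632058.53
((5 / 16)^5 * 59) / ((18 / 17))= 3134375 / 18874368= 0.17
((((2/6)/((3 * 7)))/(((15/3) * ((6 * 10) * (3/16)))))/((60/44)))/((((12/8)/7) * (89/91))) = 8008/8110125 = 0.00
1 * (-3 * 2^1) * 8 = -48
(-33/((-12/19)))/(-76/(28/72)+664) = 1463/13120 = 0.11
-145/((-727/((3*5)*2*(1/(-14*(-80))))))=435/81424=0.01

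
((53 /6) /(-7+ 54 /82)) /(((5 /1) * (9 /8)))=-2173 /8775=-0.25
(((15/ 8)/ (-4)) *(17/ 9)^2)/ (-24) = 1445/ 20736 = 0.07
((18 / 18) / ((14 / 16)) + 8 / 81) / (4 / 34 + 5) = 11968 / 49329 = 0.24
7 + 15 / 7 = 64 / 7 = 9.14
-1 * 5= -5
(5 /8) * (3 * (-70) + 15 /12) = -4175 /32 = -130.47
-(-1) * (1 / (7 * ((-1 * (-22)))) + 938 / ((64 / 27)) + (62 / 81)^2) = 6406886203 / 16166304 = 396.31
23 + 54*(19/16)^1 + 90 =1417/8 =177.12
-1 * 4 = -4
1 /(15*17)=1 /255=0.00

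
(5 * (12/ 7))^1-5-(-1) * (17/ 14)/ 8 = 417/ 112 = 3.72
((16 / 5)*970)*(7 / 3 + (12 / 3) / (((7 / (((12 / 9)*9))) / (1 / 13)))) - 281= 2347511 / 273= 8598.94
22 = 22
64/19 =3.37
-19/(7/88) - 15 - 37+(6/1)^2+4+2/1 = -1742/7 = -248.86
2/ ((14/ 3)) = 3/ 7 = 0.43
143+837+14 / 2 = 987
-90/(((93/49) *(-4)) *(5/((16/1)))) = 1176/31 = 37.94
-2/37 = -0.05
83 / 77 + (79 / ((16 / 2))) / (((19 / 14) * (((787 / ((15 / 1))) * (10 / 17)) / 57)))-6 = 4128709 / 484792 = 8.52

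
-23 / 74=-0.31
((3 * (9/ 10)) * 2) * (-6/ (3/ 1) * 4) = -216/ 5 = -43.20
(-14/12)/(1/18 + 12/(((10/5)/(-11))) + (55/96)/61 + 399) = -20496/5851285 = -0.00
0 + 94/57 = 94/57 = 1.65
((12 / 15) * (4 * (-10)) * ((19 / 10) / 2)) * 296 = -44992 / 5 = -8998.40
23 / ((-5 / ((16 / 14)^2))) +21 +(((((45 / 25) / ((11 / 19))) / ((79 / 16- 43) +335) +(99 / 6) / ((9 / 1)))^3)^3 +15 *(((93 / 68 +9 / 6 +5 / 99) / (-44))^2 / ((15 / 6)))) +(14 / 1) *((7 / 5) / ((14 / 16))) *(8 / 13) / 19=52459647278336418649106318237720884604931564662629378439757029377 / 200208083669467508568481777392547276292479191755844201000000000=262.03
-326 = -326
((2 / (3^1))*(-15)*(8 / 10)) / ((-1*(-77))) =-8 / 77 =-0.10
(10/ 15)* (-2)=-4/ 3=-1.33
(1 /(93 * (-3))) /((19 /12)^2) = -16 /11191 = -0.00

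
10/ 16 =5/ 8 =0.62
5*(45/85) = 45/17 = 2.65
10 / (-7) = -10 / 7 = -1.43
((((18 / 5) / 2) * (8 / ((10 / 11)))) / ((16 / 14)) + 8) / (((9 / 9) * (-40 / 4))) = -1093 / 500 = -2.19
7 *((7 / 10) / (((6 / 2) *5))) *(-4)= -98 / 75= -1.31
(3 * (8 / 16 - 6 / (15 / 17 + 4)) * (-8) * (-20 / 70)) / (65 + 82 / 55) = -53240 / 708239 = -0.08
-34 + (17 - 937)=-954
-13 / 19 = -0.68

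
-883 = -883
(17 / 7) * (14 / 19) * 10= 340 / 19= 17.89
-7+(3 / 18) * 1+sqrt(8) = -41 / 6+2 * sqrt(2) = -4.00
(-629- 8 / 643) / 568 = -404455 / 365224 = -1.11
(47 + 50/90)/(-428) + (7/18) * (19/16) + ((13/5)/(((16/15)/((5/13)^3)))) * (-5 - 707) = -4788931/48672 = -98.39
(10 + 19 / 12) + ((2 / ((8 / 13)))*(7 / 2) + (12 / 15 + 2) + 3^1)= 3451 / 120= 28.76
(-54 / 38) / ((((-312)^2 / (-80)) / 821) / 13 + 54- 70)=110835 / 1256812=0.09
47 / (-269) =-47 / 269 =-0.17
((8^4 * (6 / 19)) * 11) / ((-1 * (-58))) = 135168 / 551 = 245.31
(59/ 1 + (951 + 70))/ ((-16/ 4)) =-270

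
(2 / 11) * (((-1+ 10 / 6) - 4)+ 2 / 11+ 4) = 56 / 363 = 0.15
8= 8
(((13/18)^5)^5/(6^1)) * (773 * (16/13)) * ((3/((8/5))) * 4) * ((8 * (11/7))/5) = 4615434950493272470096875354583/5269394202393804140856468307968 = 0.88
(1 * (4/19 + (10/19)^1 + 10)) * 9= 1836/19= 96.63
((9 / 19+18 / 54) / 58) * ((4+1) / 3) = 0.02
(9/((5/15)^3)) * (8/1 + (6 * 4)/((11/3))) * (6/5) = 46656/11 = 4241.45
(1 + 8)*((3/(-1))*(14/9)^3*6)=-5488/9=-609.78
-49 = -49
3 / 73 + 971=70886 / 73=971.04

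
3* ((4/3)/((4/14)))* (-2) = -28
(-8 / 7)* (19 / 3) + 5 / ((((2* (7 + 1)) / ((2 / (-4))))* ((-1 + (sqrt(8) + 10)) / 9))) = -363577 / 49056 + 45* sqrt(2) / 1168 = -7.36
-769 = -769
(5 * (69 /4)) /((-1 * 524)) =-345 /2096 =-0.16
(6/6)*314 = 314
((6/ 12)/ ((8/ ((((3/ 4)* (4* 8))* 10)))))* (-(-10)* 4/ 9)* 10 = 2000/ 3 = 666.67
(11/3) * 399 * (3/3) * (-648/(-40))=118503/5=23700.60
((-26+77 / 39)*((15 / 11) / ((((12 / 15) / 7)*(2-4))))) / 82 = 163975 / 93808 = 1.75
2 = 2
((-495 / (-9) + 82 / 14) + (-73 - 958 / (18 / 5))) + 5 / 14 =-35015 / 126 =-277.90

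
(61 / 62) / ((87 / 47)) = 2867 / 5394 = 0.53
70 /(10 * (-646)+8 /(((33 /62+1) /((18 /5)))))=-16625 /1529786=-0.01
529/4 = 132.25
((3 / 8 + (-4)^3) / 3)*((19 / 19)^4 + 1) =-509 / 12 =-42.42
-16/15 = -1.07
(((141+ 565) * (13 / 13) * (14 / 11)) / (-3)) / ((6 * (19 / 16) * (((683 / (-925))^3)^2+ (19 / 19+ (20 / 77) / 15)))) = -173356912876847656250000 / 4863615707806789484049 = -35.64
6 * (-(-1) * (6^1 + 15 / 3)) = 66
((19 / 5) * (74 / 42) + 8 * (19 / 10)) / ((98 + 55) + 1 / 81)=62073 / 433790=0.14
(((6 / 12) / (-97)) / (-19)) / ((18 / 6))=0.00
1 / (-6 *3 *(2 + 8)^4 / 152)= -19 / 22500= -0.00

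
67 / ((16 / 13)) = 54.44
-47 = -47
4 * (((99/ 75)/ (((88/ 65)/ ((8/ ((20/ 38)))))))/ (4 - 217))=-494/ 1775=-0.28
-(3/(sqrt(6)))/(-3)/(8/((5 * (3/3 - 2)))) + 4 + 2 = 6 - 5 * sqrt(6)/48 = 5.74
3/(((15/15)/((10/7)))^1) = 30/7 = 4.29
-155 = -155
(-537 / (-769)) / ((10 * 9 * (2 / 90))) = 537 / 1538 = 0.35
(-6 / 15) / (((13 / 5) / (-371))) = 742 / 13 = 57.08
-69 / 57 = -23 / 19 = -1.21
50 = 50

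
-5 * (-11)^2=-605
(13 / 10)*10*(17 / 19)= 221 / 19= 11.63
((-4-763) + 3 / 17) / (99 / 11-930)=0.83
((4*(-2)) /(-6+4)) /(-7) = -4 /7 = -0.57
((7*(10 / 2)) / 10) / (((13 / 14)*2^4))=49 / 208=0.24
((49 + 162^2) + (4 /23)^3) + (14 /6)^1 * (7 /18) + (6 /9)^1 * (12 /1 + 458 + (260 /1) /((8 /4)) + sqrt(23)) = 2 * sqrt(23) /3 + 17538381113 /657018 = 26697.11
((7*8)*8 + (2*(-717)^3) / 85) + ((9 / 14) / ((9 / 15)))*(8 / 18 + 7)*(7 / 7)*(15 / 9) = -92882716421 / 10710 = -8672522.54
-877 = -877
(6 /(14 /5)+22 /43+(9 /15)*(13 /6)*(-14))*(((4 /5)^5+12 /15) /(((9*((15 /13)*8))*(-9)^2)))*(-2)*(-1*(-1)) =267954388 /51428671875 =0.01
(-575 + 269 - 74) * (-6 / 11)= 2280 / 11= 207.27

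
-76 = -76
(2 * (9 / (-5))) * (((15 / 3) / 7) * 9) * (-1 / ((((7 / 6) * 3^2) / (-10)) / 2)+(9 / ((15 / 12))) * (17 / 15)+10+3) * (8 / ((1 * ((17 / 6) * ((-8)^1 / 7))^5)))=27250372107 / 2271771200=12.00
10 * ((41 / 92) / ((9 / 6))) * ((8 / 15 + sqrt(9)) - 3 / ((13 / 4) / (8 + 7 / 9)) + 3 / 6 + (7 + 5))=42271 / 1794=23.56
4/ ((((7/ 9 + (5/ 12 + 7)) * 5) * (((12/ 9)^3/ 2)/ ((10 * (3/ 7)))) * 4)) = 0.09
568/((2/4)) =1136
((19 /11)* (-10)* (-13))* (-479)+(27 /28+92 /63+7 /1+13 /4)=-107544.60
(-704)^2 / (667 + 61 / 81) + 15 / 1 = 5119527 / 6761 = 757.21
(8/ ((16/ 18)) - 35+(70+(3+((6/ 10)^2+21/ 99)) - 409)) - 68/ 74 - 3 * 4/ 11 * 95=-465.98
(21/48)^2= 49/256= 0.19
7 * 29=203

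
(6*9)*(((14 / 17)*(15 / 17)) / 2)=5670 / 289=19.62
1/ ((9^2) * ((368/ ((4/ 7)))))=1/ 52164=0.00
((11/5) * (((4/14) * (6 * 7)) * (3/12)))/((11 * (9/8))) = 8/15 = 0.53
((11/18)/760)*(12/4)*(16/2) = 11/570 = 0.02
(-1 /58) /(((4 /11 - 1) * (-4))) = -0.01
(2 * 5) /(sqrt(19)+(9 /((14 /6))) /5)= -4725 /11273+6125 * sqrt(19) /11273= 1.95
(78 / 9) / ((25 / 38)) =988 / 75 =13.17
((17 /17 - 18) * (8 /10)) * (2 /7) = -136 /35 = -3.89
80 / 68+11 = 207 / 17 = 12.18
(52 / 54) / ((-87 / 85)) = -2210 / 2349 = -0.94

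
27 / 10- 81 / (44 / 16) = -2943 / 110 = -26.75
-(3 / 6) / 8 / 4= -1 / 64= -0.02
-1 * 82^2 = -6724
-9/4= -2.25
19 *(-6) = -114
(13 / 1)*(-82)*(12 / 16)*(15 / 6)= -7995 / 4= -1998.75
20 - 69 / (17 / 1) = 271 / 17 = 15.94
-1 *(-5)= 5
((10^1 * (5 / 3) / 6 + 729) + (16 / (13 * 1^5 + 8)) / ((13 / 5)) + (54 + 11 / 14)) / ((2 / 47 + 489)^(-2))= 680923728005975 / 3618342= 188186668.92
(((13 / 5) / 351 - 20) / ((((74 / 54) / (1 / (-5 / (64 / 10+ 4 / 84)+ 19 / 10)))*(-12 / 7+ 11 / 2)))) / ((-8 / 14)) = 89533927 / 14929093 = 6.00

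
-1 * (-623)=623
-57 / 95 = -3 / 5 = -0.60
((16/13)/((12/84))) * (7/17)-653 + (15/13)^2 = -1862052/2873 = -648.12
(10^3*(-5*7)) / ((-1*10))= 3500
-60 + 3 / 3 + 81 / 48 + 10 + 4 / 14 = -5267 / 112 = -47.03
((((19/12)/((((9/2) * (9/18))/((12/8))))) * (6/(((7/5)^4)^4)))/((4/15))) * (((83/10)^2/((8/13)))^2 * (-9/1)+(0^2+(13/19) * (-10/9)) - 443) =-12347.58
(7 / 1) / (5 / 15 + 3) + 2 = 41 / 10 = 4.10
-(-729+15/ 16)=11649/ 16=728.06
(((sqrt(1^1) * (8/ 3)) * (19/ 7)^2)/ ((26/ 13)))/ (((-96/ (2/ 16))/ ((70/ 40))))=-361/ 16128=-0.02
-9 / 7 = -1.29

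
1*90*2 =180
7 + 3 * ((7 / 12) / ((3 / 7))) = 133 / 12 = 11.08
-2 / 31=-0.06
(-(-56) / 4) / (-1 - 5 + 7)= 14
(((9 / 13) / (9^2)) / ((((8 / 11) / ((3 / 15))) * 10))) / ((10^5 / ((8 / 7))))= 11 / 4095000000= 0.00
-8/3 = -2.67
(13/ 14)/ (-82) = -13/ 1148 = -0.01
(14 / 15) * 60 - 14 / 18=497 / 9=55.22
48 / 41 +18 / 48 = 507 / 328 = 1.55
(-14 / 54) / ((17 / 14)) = -98 / 459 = -0.21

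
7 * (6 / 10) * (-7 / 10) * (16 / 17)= -1176 / 425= -2.77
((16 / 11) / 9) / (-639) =-16 / 63261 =-0.00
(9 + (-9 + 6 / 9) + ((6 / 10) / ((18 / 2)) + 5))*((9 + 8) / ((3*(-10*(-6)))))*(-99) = -8041 / 150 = -53.61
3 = 3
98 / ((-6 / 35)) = -1715 / 3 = -571.67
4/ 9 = 0.44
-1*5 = -5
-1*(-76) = 76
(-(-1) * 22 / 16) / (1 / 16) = 22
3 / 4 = 0.75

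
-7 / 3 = -2.33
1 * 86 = 86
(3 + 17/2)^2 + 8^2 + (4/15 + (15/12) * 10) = 12541/60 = 209.02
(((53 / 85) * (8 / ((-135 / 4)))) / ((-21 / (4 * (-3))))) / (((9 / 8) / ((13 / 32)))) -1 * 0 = -22048 / 722925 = -0.03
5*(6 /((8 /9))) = 33.75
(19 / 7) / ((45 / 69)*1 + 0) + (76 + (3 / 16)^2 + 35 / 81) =58517419 / 725760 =80.63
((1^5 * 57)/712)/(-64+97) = 19/7832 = 0.00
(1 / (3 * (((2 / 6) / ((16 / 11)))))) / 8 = 2 / 11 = 0.18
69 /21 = 23 /7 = 3.29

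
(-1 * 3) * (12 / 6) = -6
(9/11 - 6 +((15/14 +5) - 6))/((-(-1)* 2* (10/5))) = -1.28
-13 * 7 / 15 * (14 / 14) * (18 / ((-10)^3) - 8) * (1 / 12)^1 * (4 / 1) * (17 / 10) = 6201923 / 225000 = 27.56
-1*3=-3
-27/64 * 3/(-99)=9/704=0.01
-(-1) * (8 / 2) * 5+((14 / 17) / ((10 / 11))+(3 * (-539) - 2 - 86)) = -143148 / 85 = -1684.09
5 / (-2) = -5 / 2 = -2.50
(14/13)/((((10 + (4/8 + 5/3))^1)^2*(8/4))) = 252/69277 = 0.00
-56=-56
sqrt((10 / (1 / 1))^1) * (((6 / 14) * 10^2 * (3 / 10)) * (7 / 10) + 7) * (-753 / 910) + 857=857 - 6024 * sqrt(10) / 455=815.13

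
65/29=2.24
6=6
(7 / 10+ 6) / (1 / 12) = 402 / 5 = 80.40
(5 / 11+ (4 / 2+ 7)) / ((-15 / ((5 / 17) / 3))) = -104 / 1683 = -0.06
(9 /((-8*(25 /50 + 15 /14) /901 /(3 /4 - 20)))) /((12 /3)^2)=397341 /512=776.06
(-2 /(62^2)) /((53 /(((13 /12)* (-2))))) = 0.00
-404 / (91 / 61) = -24644 / 91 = -270.81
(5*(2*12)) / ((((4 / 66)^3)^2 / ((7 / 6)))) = 45201378915 / 16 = 2825086182.19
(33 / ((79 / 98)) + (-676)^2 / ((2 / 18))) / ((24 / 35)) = 1895326825 / 316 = 5997869.70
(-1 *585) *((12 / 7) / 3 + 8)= -35100 / 7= -5014.29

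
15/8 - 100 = -785/8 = -98.12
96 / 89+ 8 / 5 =1192 / 445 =2.68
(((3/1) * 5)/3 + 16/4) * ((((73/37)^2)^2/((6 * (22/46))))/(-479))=-1959478629/19749908618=-0.10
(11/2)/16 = 11/32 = 0.34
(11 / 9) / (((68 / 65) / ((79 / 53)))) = 56485 / 32436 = 1.74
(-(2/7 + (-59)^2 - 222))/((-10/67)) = 305721/14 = 21837.21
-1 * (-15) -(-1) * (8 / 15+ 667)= 10238 / 15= 682.53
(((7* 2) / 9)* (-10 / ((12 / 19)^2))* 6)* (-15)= 3509.72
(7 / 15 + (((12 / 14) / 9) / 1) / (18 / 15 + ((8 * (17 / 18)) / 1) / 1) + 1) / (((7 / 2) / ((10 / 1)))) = 122252 / 28959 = 4.22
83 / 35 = 2.37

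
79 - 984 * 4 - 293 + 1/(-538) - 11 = -2238619/538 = -4161.00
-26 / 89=-0.29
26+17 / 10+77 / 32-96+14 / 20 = -10431 / 160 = -65.19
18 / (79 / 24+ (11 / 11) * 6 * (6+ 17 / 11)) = 4752 / 12821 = 0.37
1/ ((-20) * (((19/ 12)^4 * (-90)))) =288/ 3258025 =0.00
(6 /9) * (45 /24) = 5 /4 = 1.25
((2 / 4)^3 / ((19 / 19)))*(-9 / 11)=-9 / 88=-0.10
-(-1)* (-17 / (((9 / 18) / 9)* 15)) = -102 / 5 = -20.40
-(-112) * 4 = 448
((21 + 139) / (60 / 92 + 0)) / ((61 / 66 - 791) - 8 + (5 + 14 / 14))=-16192 / 52277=-0.31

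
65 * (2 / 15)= 26 / 3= 8.67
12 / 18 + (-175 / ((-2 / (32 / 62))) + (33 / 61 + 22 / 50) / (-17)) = 6491366 / 141825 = 45.77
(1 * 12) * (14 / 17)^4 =5.52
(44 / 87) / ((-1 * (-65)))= 44 / 5655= 0.01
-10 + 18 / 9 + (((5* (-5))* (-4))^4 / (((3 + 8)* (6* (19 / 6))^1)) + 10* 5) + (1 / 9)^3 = 72906399371 / 152361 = 478510.90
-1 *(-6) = 6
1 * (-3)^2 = 9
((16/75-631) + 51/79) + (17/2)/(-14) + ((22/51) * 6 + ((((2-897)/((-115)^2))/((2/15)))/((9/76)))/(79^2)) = -24679000792217/39287719100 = -628.16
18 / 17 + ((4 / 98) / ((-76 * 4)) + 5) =767127 / 126616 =6.06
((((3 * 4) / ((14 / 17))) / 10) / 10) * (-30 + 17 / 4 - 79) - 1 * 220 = -329369 / 1400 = -235.26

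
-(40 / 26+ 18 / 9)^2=-2116 / 169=-12.52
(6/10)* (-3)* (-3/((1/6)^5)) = 209952/5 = 41990.40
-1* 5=-5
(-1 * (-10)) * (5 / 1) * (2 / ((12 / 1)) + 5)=775 / 3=258.33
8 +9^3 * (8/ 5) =5872/ 5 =1174.40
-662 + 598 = -64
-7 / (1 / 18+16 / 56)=-882 / 43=-20.51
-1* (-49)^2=-2401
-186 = -186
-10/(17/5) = -50/17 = -2.94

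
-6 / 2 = -3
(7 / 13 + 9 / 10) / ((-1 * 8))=-187 / 1040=-0.18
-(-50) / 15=10 / 3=3.33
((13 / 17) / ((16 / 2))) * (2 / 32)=13 / 2176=0.01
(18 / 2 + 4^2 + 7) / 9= 32 / 9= 3.56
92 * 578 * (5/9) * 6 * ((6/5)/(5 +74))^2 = 1276224/31205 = 40.90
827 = 827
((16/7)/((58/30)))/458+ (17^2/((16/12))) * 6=120912927/92974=1300.50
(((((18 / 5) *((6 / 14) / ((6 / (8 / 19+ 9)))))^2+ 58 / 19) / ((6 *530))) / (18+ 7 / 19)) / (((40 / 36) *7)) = 11835813 / 602724745000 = 0.00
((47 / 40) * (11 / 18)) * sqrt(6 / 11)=47 * sqrt(66) / 720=0.53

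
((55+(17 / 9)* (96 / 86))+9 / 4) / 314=30629 / 162024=0.19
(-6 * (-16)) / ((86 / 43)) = 48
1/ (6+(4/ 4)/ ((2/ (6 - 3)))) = 0.13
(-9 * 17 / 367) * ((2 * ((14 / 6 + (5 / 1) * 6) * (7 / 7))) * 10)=-98940 / 367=-269.59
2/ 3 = 0.67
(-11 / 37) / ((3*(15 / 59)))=-649 / 1665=-0.39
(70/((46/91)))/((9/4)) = 12740/207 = 61.55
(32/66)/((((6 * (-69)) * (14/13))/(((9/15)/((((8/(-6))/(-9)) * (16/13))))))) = -507/141680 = -0.00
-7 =-7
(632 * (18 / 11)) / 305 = 11376 / 3355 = 3.39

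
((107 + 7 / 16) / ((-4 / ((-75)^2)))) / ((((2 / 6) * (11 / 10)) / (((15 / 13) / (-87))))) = 725203125 / 132704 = 5464.82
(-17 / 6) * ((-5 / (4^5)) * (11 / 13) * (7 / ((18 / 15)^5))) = 20453125 / 621084672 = 0.03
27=27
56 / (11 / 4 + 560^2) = 224 / 1254411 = 0.00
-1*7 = -7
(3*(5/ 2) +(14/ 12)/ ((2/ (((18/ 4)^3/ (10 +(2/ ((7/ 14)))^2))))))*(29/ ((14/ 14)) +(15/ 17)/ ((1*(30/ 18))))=1993191/ 7072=281.84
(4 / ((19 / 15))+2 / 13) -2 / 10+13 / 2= 23741 / 2470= 9.61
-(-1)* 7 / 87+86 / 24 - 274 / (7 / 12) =-378433 / 812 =-466.05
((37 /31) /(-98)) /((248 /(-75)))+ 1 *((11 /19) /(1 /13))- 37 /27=2380736567 /386506512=6.16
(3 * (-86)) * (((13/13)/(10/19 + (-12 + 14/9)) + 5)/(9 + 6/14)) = -2501009/18656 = -134.06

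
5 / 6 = 0.83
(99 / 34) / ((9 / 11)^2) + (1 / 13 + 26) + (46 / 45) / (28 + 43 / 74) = 1281470843 / 42067350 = 30.46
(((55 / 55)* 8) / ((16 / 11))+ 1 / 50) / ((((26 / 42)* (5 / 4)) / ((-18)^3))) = -41602.80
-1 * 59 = -59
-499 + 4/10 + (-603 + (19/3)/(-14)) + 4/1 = -1098.05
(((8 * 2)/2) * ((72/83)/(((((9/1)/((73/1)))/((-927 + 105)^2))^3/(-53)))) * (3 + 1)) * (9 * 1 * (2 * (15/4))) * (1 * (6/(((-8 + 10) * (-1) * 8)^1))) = 6130377940901852542202510.00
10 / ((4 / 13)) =65 / 2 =32.50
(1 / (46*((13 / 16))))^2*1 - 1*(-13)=1162277 / 89401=13.00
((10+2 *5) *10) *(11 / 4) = 550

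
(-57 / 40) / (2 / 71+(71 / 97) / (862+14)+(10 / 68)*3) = -1461497157 / 482223350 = -3.03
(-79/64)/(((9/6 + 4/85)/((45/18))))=-33575/16832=-1.99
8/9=0.89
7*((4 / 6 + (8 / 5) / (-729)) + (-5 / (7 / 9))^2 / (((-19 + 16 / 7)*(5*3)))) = 165727 / 47385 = 3.50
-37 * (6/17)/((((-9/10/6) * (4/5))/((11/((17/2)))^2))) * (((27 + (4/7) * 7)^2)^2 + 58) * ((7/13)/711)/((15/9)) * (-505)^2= 295258175308481000/15136953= 19505786620.89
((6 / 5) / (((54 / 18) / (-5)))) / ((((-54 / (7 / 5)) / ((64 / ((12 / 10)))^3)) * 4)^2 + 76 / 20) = -1027604480000 / 1952449043441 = -0.53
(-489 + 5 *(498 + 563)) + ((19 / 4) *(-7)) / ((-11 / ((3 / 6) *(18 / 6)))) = 424207 / 88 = 4820.53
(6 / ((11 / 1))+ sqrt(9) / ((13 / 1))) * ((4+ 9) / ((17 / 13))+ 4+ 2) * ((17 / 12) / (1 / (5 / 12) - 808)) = -0.02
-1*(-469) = 469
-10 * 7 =-70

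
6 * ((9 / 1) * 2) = 108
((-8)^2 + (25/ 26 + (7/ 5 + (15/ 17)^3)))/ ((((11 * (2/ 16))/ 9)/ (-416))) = -49332327552/ 270215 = -182566.95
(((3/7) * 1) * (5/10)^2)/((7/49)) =3/4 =0.75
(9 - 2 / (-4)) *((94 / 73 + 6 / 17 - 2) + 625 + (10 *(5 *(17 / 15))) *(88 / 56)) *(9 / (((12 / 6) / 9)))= 9541507077 / 34748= 274591.55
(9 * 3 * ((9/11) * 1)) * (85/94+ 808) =18476991/1034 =17869.43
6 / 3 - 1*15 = -13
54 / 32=27 / 16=1.69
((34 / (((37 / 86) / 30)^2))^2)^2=2623453167904502409986457600000000 / 3512479453921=746894950510223571282.64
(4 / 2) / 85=2 / 85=0.02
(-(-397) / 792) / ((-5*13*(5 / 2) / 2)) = -397 / 64350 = -0.01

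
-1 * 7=-7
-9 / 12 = -3 / 4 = -0.75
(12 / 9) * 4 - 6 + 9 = 25 / 3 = 8.33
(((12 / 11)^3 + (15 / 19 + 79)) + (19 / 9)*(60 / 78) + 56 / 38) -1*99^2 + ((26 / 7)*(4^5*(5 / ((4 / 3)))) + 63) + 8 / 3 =4611.71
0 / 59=0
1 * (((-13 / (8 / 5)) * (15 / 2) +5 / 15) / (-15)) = 2909 / 720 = 4.04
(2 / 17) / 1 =2 / 17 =0.12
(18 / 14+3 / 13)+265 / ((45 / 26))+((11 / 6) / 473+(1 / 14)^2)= 154.64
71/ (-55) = -1.29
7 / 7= 1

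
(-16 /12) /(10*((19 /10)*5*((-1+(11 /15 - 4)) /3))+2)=6 /599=0.01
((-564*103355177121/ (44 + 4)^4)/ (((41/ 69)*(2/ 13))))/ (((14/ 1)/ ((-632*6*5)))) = 27319898576769435/ 167936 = 162680417401.69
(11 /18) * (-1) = -11 /18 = -0.61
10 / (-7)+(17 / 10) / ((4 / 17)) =1623 / 280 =5.80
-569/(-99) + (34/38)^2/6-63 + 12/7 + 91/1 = 17809909/500346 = 35.60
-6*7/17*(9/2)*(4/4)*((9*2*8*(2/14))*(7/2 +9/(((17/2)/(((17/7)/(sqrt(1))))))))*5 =-48600/7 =-6942.86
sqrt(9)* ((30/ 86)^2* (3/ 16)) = 2025/ 29584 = 0.07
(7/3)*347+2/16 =19435/24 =809.79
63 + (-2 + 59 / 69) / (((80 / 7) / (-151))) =78.13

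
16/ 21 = 0.76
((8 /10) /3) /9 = 4 /135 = 0.03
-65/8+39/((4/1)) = 1.62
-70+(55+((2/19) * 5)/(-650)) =-18526/1235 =-15.00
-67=-67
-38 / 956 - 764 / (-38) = 182235 / 9082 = 20.07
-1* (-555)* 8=4440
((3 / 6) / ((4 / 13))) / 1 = 13 / 8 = 1.62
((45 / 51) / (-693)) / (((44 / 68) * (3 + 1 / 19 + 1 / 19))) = -95 / 149919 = -0.00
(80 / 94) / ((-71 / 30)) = -1200 / 3337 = -0.36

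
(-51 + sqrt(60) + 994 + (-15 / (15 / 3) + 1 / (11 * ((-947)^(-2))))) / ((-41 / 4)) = -3628596 / 451 - 8 * sqrt(15) / 41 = -8046.42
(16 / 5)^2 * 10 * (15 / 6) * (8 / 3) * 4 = 8192 / 3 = 2730.67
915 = 915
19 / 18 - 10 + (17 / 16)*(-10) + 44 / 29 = -37693 / 2088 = -18.05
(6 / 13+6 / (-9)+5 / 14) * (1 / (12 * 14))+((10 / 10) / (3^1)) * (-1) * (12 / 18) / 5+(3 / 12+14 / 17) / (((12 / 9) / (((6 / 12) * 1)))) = 5598689 / 15593760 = 0.36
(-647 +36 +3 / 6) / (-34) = 1221 / 68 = 17.96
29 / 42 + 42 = 42.69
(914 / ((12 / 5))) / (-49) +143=39757 / 294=135.23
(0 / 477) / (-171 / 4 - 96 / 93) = 0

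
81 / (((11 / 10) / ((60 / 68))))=12150 / 187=64.97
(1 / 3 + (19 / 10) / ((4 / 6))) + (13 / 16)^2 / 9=37517 / 11520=3.26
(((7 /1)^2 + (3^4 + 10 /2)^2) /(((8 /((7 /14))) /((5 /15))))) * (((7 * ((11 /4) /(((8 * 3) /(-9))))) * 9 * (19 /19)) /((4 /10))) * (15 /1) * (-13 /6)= 818750.06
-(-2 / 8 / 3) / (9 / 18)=1 / 6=0.17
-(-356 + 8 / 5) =1772 / 5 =354.40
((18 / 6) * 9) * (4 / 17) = 108 / 17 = 6.35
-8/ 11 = -0.73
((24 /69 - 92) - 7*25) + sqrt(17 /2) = -6133 /23 + sqrt(34) /2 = -263.74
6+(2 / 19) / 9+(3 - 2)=1199 / 171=7.01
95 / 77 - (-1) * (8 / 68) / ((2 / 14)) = 2693 / 1309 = 2.06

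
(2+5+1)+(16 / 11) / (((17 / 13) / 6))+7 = 4053 / 187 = 21.67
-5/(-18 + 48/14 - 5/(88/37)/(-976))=3006080/8759281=0.34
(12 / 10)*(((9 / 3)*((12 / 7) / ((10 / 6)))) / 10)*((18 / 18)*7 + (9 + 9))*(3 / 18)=54 / 35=1.54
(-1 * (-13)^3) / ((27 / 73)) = 160381 / 27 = 5940.04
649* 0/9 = 0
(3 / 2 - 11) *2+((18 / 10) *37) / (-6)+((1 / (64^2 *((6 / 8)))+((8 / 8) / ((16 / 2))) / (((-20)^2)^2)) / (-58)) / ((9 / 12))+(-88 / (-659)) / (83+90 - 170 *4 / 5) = -122580714263899 / 4072936320000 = -30.10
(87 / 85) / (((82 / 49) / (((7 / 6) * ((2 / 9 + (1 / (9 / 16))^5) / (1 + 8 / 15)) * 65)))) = 343223075195 / 631076346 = 543.87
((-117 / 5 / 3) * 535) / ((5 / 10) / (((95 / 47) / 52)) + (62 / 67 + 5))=-8853715 / 39863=-222.10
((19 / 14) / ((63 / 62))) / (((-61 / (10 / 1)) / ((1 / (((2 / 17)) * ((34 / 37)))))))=-108965 / 53802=-2.03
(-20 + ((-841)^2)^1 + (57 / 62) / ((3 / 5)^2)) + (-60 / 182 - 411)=11964180745 / 16926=706852.22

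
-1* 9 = -9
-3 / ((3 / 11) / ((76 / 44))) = -19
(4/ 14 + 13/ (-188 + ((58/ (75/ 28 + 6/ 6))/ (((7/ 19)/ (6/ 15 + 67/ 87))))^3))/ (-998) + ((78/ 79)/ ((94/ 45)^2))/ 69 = 5543899962104445560519/ 1852314017540214163974808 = 0.00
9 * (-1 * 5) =-45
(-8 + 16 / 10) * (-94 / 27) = 22.28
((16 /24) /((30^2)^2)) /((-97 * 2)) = -1 /235710000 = -0.00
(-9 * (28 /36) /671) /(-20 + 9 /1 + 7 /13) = 91 /91256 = 0.00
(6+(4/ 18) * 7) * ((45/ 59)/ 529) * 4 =1360/ 31211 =0.04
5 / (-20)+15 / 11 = 49 / 44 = 1.11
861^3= 638277381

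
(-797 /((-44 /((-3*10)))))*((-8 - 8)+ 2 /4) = 370605 /44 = 8422.84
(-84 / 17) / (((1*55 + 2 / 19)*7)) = -76 / 5933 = -0.01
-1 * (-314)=314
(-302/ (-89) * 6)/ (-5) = -1812/ 445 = -4.07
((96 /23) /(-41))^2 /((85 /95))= 175104 /15117233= 0.01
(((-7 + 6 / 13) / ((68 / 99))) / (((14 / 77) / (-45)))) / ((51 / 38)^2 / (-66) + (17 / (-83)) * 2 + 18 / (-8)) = -80758524825 / 92101711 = -876.84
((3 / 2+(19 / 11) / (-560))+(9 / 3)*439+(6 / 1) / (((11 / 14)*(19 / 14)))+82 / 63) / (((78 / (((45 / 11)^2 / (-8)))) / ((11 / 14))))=-20942249865 / 749805056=-27.93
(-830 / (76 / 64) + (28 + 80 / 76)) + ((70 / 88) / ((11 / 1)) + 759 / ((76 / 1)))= -1516962 / 2299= -659.84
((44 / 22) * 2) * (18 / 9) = 8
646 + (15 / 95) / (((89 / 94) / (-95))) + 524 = 102720 / 89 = 1154.16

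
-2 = -2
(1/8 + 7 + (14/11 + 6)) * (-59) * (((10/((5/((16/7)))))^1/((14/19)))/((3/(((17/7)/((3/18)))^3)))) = -143546776272/26411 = -5435113.26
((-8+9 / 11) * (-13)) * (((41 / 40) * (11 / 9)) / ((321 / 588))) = 2063243 / 9630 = 214.25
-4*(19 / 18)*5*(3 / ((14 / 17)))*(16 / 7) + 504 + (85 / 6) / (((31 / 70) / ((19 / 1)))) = 4265413 / 4557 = 936.01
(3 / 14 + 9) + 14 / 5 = 841 / 70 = 12.01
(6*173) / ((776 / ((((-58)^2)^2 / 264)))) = 122359613 / 2134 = 57338.15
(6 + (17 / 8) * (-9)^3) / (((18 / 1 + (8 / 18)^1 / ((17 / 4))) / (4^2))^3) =-565946471232 / 531348325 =-1065.11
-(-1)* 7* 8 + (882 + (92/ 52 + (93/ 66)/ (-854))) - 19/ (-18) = 2068113655/ 2198196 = 940.82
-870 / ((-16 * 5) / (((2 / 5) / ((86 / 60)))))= 3.03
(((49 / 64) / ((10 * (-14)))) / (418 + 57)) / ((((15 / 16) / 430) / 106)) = -15953 / 28500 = -0.56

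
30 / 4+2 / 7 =7.79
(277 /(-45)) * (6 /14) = -2.64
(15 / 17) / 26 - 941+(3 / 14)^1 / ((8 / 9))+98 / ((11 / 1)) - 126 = -288013651 / 272272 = -1057.82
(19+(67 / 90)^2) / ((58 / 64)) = 1267112 / 58725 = 21.58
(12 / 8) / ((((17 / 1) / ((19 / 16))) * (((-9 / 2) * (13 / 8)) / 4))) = -38 / 663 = -0.06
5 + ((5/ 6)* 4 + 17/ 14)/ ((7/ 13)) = 3953/ 294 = 13.45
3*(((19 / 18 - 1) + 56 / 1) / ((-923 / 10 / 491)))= -2477095 / 2769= -894.58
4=4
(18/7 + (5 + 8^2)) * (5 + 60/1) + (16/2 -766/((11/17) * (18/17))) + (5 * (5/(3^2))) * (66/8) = 9882205/2772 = 3565.01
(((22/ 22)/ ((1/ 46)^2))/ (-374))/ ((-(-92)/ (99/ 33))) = -69/ 374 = -0.18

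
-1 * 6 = -6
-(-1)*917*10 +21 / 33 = 100877 / 11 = 9170.64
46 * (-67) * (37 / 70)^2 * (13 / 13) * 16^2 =-270032512 / 1225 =-220434.70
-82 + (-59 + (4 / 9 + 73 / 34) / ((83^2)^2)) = -2047636717073 / 14522246226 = -141.00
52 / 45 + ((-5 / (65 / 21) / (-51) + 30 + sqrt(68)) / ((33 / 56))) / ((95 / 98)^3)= 105413504*sqrt(17) / 28293375 + 1071120636772 / 18758507625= 72.46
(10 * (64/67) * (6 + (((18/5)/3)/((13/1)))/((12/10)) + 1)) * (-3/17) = -176640/14807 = -11.93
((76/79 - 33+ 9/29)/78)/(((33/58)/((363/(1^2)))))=-799568/3081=-259.52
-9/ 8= -1.12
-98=-98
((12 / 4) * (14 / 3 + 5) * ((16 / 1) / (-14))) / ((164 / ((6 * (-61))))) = 21228 / 287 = 73.97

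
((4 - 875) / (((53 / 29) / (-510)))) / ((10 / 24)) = 30917016 / 53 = 583339.92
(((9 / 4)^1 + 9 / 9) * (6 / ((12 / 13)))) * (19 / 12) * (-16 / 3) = -3211 / 18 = -178.39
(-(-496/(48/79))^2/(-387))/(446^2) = 5997601/692824428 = 0.01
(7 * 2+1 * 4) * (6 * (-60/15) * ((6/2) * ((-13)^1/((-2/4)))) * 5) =-168480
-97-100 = -197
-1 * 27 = -27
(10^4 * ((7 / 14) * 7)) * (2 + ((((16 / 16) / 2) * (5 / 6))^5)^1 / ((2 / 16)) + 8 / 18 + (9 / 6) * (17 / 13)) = 7972094375 / 50544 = 157725.83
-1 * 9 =-9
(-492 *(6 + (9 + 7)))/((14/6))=-32472/7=-4638.86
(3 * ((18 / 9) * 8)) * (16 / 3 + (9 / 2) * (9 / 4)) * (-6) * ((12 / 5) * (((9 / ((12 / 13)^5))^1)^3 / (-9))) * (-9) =-18989966308227670847 / 733835427840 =-25877690.81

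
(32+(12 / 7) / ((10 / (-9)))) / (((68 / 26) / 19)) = 131651 / 595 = 221.26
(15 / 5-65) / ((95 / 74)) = -48.29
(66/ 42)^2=2.47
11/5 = 2.20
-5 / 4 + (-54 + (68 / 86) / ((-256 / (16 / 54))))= -1026341 / 18576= -55.25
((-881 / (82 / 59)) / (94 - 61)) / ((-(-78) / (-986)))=25625647 / 105534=242.82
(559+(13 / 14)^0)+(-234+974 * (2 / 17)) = 7490 / 17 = 440.59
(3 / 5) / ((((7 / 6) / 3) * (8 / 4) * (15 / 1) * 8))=9 / 1400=0.01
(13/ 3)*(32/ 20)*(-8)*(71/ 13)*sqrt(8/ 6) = -9088*sqrt(3)/ 45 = -349.80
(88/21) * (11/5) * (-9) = -2904/35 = -82.97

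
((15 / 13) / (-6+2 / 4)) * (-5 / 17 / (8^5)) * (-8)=-75 / 4978688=-0.00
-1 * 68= -68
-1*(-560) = 560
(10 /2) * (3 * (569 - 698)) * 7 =-13545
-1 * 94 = -94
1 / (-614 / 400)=-200 / 307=-0.65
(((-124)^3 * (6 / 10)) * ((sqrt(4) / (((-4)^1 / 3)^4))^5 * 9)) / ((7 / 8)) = -2804619440435157 / 2348810240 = -1194059.61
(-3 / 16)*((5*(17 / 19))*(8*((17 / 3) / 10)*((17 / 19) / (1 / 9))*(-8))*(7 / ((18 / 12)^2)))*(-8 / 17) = -129472 / 361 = -358.65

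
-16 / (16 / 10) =-10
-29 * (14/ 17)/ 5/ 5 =-406/ 425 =-0.96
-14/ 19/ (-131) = 14/ 2489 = 0.01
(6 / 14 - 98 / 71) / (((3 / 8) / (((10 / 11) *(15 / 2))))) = -8600 / 497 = -17.30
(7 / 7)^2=1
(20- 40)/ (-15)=4/ 3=1.33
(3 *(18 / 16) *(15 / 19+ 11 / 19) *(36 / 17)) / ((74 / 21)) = 66339 / 23902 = 2.78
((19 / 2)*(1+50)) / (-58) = -969 / 116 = -8.35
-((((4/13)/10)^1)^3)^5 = -0.00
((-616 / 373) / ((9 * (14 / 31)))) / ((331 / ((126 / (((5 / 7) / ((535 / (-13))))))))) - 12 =-4957324 / 1605019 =-3.09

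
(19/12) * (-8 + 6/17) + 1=-1133/102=-11.11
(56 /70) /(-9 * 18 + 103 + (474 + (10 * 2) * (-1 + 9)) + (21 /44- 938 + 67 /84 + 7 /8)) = -7392 /3334255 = -0.00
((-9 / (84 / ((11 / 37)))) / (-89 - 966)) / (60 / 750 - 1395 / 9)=-55 / 282207436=-0.00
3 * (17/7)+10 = 121/7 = 17.29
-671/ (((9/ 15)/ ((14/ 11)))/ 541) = -2310070/ 3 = -770023.33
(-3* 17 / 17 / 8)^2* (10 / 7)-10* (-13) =29165 / 224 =130.20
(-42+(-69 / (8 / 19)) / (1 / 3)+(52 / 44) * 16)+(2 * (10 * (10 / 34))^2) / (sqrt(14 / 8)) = -45295 / 88+10000 * sqrt(7) / 2023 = -501.64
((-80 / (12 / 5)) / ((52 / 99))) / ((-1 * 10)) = 6.35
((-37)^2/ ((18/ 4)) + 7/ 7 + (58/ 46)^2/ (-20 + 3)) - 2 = 24534328/ 80937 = 303.13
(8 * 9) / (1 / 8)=576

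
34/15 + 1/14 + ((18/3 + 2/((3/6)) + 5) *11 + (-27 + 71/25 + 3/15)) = 150547/1050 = 143.38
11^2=121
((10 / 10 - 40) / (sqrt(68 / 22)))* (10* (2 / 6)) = -65* sqrt(374) / 17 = -73.94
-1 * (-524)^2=-274576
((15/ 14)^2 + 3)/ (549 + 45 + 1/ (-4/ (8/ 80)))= 0.01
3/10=0.30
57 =57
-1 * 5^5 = -3125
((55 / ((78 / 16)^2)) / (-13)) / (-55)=64 / 19773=0.00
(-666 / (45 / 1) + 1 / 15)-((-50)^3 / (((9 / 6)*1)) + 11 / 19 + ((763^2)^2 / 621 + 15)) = -32192556271568 / 58995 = -545682791.28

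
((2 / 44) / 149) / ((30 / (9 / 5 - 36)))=-57 / 163900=-0.00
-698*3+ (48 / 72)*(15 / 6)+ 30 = -6187 / 3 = -2062.33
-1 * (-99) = 99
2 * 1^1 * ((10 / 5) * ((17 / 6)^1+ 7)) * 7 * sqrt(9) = 826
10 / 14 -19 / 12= -73 / 84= -0.87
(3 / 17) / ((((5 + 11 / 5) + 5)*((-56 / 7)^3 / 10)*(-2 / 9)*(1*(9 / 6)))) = 225 / 265472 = 0.00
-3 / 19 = -0.16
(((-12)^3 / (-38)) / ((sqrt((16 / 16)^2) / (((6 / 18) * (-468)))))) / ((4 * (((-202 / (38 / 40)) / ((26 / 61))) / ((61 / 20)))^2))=-3381183 / 51005000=-0.07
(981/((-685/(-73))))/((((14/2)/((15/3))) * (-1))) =-71613/959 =-74.67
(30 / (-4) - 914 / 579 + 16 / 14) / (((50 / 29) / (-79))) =147373157 / 405300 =363.61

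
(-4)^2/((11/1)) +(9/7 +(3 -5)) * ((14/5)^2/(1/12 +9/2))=64/275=0.23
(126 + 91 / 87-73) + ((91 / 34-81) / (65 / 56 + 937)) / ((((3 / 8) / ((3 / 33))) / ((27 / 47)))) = 2170670583590 / 40172049291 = 54.03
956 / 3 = 318.67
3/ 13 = 0.23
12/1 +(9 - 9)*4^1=12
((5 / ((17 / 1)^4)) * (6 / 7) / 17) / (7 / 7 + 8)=0.00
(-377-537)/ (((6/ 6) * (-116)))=457/ 58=7.88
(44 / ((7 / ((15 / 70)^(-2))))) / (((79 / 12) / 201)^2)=796384512 / 6241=127605.27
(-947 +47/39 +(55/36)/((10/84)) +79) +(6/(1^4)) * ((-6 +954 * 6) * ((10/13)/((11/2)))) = 1128087/286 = 3944.36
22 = 22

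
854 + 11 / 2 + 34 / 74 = 63637 / 74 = 859.96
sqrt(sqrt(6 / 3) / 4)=2^(1 / 4) / 2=0.59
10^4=10000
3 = 3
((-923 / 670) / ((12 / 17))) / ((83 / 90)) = -47073 / 22244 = -2.12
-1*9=-9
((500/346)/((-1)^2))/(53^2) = 250/485957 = 0.00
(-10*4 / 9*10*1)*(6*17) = -13600 / 3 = -4533.33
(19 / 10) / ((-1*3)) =-19 / 30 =-0.63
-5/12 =-0.42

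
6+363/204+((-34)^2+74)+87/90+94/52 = 16449743/13260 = 1240.55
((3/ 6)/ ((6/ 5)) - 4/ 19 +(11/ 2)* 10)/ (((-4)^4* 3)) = 12587/ 175104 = 0.07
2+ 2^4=18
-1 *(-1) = 1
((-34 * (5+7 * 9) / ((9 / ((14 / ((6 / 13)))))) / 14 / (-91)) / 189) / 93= 1156 / 3322053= 0.00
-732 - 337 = -1069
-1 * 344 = -344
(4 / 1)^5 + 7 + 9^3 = 1760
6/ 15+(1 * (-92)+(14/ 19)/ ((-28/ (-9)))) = -17359/ 190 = -91.36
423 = 423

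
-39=-39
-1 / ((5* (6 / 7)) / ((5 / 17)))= -7 / 102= -0.07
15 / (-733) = -15 / 733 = -0.02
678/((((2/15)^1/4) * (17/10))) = 203400/17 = 11964.71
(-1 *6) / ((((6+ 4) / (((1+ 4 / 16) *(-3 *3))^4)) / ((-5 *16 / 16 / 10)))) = 2460375 / 512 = 4805.42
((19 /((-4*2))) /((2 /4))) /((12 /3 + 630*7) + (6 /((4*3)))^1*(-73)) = -19 /17510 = -0.00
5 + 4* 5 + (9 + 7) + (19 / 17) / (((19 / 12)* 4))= 700 / 17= 41.18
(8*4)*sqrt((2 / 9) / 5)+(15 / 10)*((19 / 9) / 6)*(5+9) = 32*sqrt(10) / 15+133 / 18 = 14.14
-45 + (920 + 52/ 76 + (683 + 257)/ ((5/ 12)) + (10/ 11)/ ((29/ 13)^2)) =550485112/ 175769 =3131.87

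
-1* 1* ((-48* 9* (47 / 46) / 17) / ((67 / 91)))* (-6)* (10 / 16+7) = -42265314 / 26197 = -1613.36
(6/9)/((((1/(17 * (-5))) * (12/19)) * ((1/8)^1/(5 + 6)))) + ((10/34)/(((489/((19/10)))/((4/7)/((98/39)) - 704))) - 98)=-68384369455/8554077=-7994.36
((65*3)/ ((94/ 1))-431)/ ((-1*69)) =1753/ 282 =6.22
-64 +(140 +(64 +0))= 140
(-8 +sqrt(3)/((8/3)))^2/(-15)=-3.60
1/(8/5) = 5/8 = 0.62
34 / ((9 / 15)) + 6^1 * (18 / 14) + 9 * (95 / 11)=32827 / 231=142.11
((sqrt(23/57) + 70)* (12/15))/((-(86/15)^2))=-3150/1849- 15* sqrt(1311)/35131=-1.72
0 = 0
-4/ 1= -4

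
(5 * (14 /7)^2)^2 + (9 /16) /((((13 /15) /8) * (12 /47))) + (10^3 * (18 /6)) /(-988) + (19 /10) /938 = 1933661211 /4633720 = 417.30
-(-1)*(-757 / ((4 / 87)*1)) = -65859 / 4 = -16464.75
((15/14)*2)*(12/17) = 180/119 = 1.51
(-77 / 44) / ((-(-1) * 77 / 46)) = -23 / 22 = -1.05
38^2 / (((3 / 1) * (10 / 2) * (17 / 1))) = 1444 / 255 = 5.66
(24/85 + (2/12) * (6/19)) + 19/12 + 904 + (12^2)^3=57885926617/19380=2986889.92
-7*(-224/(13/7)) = 10976/13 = 844.31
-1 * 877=-877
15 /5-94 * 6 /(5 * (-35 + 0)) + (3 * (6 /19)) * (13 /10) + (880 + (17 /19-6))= 2933811 /3325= 882.35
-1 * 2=-2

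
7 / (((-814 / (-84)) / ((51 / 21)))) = 714 / 407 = 1.75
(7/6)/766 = 7/4596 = 0.00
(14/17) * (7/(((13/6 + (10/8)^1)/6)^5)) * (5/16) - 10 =39561298310/1969555417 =20.09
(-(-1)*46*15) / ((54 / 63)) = 805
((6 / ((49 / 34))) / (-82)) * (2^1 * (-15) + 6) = 2448 / 2009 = 1.22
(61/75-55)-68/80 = -16511/300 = -55.04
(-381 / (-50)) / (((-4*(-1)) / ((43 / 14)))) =16383 / 2800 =5.85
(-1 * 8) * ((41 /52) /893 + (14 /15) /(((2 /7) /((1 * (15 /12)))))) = -1137928 /34827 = -32.67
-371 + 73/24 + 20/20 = -8807/24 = -366.96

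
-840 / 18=-140 / 3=-46.67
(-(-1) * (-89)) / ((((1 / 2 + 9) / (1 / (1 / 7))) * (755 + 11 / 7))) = -4361 / 50312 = -0.09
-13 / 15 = -0.87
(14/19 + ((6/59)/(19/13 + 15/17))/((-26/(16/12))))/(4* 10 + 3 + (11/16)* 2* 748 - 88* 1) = 426576/571096813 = 0.00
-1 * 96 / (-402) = 16 / 67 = 0.24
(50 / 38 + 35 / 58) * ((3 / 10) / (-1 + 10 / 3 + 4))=3807 / 41876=0.09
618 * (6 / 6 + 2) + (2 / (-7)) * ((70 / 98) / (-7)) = 635932 / 343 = 1854.03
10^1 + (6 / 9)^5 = 2462 / 243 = 10.13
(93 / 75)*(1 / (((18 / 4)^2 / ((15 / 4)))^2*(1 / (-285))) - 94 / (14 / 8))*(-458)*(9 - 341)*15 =-509050491848 / 2835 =-179559256.38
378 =378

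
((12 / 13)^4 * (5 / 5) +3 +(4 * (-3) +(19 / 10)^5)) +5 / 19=908963207241 / 54265900000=16.75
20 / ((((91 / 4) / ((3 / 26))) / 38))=4560 / 1183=3.85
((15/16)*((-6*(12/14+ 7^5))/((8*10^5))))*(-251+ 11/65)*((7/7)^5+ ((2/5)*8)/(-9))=695364581/36400000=19.10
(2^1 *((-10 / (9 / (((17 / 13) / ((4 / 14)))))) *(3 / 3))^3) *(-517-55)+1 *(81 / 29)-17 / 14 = 7525999065841 / 50019606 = 150460.98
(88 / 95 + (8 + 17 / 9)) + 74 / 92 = 456997 / 39330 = 11.62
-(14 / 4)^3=-42.88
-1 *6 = -6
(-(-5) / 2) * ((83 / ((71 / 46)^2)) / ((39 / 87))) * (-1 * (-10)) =1943.00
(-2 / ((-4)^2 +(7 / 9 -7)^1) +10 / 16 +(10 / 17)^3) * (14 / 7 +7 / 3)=1169051 / 432344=2.70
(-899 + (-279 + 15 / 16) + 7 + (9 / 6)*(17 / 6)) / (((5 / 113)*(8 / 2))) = -2107789 / 320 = -6586.84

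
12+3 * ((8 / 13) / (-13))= 2004 / 169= 11.86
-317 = -317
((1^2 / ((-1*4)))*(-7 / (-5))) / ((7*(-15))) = 1 / 300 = 0.00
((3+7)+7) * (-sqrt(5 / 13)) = -17 * sqrt(65) / 13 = -10.54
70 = 70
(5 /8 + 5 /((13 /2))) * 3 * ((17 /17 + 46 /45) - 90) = -114811 /312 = -367.98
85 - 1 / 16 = 1359 / 16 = 84.94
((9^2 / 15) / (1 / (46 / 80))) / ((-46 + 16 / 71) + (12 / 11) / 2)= -485001 / 7064800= -0.07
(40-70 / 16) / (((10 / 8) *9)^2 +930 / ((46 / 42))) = 874 / 23937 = 0.04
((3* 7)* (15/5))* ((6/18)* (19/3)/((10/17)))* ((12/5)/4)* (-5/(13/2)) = -6783/65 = -104.35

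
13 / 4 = 3.25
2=2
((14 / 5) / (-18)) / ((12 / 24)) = -14 / 45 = -0.31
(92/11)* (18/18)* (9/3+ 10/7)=2852/77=37.04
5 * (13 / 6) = 65 / 6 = 10.83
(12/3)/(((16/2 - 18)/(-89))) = 178/5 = 35.60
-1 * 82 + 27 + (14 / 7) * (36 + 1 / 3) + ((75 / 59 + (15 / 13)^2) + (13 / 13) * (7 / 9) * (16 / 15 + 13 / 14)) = 58746019 / 2692170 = 21.82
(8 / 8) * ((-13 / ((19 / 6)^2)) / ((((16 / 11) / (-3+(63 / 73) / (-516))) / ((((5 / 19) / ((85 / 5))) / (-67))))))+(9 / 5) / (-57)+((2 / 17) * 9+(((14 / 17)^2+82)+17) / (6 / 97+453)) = 96167928036346817 / 77141909320337520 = 1.25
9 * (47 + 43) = 810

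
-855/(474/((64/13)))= -8.88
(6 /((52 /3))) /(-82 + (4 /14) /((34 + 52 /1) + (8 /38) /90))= -1158129 /274336777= -0.00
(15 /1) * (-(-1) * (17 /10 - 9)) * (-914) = 100083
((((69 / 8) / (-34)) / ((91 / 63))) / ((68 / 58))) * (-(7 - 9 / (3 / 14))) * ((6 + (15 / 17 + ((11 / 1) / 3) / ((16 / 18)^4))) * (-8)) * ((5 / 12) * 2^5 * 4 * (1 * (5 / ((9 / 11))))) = 5702139394875 / 32700928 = 174372.40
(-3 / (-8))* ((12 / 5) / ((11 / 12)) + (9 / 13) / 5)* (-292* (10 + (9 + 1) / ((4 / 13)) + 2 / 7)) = -258557751 / 20020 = -12914.97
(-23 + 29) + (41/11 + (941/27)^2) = 9818294/8019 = 1224.38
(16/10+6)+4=58/5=11.60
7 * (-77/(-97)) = 539/97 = 5.56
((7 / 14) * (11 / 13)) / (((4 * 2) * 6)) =11 / 1248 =0.01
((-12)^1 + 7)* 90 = -450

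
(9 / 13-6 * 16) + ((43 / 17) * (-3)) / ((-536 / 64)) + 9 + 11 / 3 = -3630749 / 44421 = -81.73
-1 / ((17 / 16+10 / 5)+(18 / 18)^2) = -16 / 65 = -0.25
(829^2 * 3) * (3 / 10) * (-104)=-321628788 / 5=-64325757.60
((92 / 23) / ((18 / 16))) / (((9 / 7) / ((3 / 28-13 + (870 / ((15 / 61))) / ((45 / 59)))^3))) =198005535657267845291 / 723350250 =273733970033.56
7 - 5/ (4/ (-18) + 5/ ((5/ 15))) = 886/ 133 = 6.66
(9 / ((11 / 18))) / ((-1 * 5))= -162 / 55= -2.95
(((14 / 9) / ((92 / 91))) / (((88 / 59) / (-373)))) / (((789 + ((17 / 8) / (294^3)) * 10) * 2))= -4947773048673 / 20290815755617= -0.24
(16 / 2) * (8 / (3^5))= 64 / 243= 0.26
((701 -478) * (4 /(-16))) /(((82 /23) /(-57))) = 292353 /328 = 891.32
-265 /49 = -5.41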